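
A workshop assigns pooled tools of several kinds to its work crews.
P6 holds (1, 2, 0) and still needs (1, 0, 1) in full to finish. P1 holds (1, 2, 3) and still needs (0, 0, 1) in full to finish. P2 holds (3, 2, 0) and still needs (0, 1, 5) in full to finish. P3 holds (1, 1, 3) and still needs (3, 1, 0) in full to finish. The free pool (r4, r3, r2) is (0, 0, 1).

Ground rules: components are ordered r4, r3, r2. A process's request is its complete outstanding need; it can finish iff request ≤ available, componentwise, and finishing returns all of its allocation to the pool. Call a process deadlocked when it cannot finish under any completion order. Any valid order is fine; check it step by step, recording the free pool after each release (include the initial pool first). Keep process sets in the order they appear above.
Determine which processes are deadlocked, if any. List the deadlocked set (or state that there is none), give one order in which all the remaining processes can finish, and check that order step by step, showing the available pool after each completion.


Deadlocked set: P2 and P3.
Key observation: after P1, P6 the pool peaks at (2, 4, 4), and each blocked process is short somewhere: P2 on r2; P3 on r4.
One completion order for the rest: P1, P6. Check, step by step:
  pool = (0, 0, 1)
  run P1 (needs (0, 0, 1), free (0, 0, 1)); after release of (1, 2, 3) the pool is (1, 2, 4)
  run P6 (needs (1, 0, 1), free (1, 2, 4)); after release of (1, 2, 0) the pool is (2, 4, 4)
The blocked processes can never fit:
  P2 cannot run: need (0, 1, 5) vs free (2, 4, 4) (insufficient r2)
  P3 cannot run: need (3, 1, 0) vs free (2, 4, 4) (insufficient r4)


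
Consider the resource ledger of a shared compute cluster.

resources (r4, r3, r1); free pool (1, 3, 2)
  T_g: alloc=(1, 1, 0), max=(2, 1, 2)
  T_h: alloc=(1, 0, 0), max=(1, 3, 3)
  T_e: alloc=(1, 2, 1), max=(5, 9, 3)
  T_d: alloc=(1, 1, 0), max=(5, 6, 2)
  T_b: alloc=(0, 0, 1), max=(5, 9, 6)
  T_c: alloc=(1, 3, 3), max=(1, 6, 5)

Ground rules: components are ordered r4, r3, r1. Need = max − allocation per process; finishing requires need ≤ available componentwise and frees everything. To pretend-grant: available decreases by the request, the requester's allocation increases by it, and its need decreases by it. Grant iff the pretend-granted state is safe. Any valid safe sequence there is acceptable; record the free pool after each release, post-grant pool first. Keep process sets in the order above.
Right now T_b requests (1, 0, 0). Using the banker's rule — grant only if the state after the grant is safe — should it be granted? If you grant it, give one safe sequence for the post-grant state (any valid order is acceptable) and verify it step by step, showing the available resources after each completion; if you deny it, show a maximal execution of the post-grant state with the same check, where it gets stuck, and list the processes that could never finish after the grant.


DENY: after the grant no complete ordering would exist.
Key observation: even finishing T_c, T_h, T_g leaves just (3, 7, 5) free — too little r4 for any of the remaining processes.
On the post-grant state, T_c, T_h, T_g is a maximal run — nothing extends it. Walking it through:
  pool = (0, 3, 2)
  run T_c (needs (0, 3, 2), free (0, 3, 2)); after release of (1, 3, 3) the pool is (1, 6, 5)
  run T_h (needs (0, 3, 3), free (1, 6, 5)); after release of (1, 0, 0) the pool is (2, 6, 5)
  run T_g (needs (1, 0, 2), free (2, 6, 5)); after release of (1, 1, 0) the pool is (3, 7, 5)
  T_e still needs (4, 7, 2) but only (3, 7, 5) is free — short on r4
  T_d still needs (4, 5, 2) but only (3, 7, 5) is free — short on r4
  T_b still needs (4, 9, 5) but only (3, 7, 5) is free — short on r4 and r3
Processes that could never finish after the grant: T_e, T_d and T_b.


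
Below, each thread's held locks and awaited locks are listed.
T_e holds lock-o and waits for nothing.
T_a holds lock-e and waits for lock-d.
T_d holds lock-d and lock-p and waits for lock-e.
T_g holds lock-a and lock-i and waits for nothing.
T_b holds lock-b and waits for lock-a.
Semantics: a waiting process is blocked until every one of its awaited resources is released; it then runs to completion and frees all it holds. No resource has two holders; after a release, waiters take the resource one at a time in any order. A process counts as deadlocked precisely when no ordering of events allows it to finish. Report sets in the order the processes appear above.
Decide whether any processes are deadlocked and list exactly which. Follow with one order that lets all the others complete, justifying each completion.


Deadlocked set: T_a and T_d.
Key observation: T_a -> T_d -> T_a is a circular wait — nothing in it can go first; no other process is dragged down with it.
The rest can finish in the order T_g, T_e, T_b.
Walking it through:
  run T_g (it waits on nothing); releases lock-a and lock-i
  run T_e (it waits on nothing); releases lock-o
  T_b: everything it awaited (lock-a) is free; runs, freeing lock-b


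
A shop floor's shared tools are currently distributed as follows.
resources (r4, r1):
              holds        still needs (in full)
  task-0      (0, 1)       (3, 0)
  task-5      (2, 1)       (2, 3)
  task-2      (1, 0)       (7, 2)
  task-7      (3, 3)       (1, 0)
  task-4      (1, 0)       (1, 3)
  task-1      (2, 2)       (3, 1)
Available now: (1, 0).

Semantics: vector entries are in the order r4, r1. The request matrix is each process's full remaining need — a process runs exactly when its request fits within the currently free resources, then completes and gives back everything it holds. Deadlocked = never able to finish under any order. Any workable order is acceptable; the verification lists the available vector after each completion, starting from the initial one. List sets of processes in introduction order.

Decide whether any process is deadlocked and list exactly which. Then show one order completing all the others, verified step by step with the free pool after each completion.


The deadlocked set is empty.
Key observation: there is always a runnable process — task-7 first — so the state unwinds completely.
The rest can finish in the order task-7, task-1, task-0, task-4, task-2, task-5. Step-by-step check:
  pool = (1, 0)
  task-7 needs (1, 0) <= (1, 0) -> finishes; pool += (3, 3) = (4, 3)
  task-1 needs (3, 1) <= (4, 3) -> finishes; pool += (2, 2) = (6, 5)
  task-0 needs (3, 0) <= (6, 5) -> finishes; pool += (0, 1) = (6, 6)
  task-4 needs (1, 3) <= (6, 6) -> finishes; pool += (1, 0) = (7, 6)
  task-2 needs (7, 2) <= (7, 6) -> finishes; pool += (1, 0) = (8, 6)
  task-5 needs (2, 3) <= (8, 6) -> finishes; pool += (2, 1) = (10, 7)


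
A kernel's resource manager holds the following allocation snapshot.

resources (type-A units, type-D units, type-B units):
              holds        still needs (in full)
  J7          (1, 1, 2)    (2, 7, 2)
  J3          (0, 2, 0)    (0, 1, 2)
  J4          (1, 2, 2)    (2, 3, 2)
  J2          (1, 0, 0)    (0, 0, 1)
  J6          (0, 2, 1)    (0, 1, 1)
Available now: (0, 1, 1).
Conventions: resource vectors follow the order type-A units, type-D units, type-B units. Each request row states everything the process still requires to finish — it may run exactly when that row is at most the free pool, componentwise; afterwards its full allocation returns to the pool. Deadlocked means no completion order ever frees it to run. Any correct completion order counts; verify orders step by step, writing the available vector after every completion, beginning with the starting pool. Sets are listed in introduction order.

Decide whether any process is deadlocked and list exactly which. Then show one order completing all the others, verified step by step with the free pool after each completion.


Deadlocked: J7 and J4.
Key observation: type-A units is the bottleneck — with J6, J3, J2 done the pool holds (1, 5, 2), short of every remaining need.
One completion order for the rest: J6, J3, J2. Verifying each step:
  pool = (0, 1, 1)
  run J6 (needs (0, 1, 1), free (0, 1, 1)); after release of (0, 2, 1) the pool is (0, 3, 2)
  run J3 (needs (0, 1, 2), free (0, 3, 2)); after release of (0, 2, 0) the pool is (0, 5, 2)
  run J2 (needs (0, 0, 1), free (0, 5, 2)); after release of (1, 0, 0) the pool is (1, 5, 2)
The stuck group stays short no matter what:
  blocked: J7 wants (2, 7, 2), pool (1, 5, 2) — not enough type-A units and type-D units
  blocked: J4 wants (2, 3, 2), pool (1, 5, 2) — not enough type-A units


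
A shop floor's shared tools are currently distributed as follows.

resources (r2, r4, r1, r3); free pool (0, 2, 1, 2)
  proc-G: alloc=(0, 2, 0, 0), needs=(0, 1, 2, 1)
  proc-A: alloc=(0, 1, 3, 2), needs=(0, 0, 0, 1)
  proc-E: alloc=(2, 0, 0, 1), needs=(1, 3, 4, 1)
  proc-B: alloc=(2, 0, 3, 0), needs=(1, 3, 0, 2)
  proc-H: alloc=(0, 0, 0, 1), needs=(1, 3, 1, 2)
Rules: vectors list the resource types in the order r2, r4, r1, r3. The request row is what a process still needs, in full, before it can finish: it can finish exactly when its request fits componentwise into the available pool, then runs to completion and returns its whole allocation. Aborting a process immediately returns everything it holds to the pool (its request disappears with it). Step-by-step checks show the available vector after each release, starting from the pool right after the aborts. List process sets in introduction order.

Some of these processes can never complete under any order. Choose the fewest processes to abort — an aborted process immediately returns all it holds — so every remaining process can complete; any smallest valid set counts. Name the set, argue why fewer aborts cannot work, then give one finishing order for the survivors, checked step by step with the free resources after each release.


Minimum abort set: proc-E.
Key observation: no ordering could ever have run proc-H before the abort of proc-E; with (2, 0, 0, 1) back in the pool it fits at step 3.
Why nothing smaller works: aborting no one leaves the state deadlocked as given.
One survivor order: proc-A, proc-G, proc-H, proc-B. Walking it through (post-abort pool first):
  pool = (2, 2, 1, 3)
  proc-A needs (0, 0, 0, 1) <= (2, 2, 1, 3) -> finishes; pool += (0, 1, 3, 2) = (2, 3, 4, 5)
  proc-G needs (0, 1, 2, 1) <= (2, 3, 4, 5) -> finishes; pool += (0, 2, 0, 0) = (2, 5, 4, 5)
  proc-H needs (1, 3, 1, 2) <= (2, 5, 4, 5) -> finishes; pool += (0, 0, 0, 1) = (2, 5, 4, 6)
  proc-B needs (1, 3, 0, 2) <= (2, 5, 4, 6) -> finishes; pool += (2, 0, 3, 0) = (4, 5, 7, 6)


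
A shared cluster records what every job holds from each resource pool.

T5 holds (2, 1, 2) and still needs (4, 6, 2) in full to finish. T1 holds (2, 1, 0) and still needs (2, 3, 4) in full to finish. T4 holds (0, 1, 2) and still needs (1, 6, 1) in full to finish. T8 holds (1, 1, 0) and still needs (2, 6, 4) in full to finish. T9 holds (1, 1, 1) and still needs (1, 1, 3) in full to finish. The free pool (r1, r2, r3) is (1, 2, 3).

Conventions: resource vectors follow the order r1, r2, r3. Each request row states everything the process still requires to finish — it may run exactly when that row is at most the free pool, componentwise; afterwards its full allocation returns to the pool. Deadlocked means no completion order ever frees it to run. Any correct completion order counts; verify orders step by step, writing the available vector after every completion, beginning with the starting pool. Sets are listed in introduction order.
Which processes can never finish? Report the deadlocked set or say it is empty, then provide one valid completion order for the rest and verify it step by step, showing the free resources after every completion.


The deadlocked set is T5, T4 and T8.
Key observation: T9, T1 can finish, but then (4, 4, 4) is all there is, and the blocked group's r2 demands exceed it.
One completion order for the rest: T9, T1. Walking it through:
  pool = (1, 2, 3)
  T9: need (1, 1, 3) fits (1, 2, 3); releases (1, 1, 1), pool now (2, 3, 4)
  T1: need (2, 3, 4) fits (2, 3, 4); releases (2, 1, 0), pool now (4, 4, 4)
None of the blocked processes ever fits:
  blocked: T5 wants (4, 6, 2), pool (4, 4, 4) — not enough r2
  blocked: T4 wants (1, 6, 1), pool (4, 4, 4) — not enough r2
  blocked: T8 wants (2, 6, 4), pool (4, 4, 4) — not enough r2


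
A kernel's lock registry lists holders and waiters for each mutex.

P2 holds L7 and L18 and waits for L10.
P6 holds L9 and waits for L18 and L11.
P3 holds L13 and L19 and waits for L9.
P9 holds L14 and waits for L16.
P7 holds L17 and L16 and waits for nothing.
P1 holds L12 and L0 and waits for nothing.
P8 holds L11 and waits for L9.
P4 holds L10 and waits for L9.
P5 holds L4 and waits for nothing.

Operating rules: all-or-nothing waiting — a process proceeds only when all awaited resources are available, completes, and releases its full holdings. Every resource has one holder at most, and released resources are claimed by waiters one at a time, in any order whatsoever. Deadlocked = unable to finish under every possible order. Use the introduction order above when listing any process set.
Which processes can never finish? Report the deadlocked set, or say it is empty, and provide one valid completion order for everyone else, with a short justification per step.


Deadlocked: P2, P6, P3, P8 and P4.
Key observation: along P2 -> P4 -> P6 -> P2, each member waits on what the next one holds — a deadlock; P8 is caught in further circular waits and P3 waits into the deadlock from upstream.
The rest can finish in the order P7, P9, P1, P5.
Step-by-step check:
  run P7 (it waits on nothing); releases L17 and L16
  run P9 (all its waits — L16 — are resolved); releases L14
  run P1 (it waits on nothing); releases L12 and L0
  run P5 (it waits on nothing); releases L4


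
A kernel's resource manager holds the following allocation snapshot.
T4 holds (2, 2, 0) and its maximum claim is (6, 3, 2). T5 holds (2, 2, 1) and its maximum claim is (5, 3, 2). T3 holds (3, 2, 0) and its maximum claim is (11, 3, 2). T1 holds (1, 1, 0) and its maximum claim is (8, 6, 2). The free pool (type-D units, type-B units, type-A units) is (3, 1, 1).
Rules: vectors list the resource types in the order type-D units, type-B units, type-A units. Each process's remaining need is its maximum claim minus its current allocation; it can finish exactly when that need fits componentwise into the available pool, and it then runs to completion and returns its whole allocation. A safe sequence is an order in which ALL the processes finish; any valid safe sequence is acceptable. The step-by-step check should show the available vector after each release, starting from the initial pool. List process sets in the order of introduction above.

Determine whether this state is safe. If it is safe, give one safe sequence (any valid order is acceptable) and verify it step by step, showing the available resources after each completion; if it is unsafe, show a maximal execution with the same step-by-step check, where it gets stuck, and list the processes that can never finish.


SAFE — a valid safe sequence is T5, T4, T1, T3.
Key observation: T5 is the earliest step where a requested resource binds exactly: need (3, 1, 1), pool (3, 1, 1) at its turn.
Verifying each step:
  pool = (3, 1, 1)
  run T5 (needs (3, 1, 1), free (3, 1, 1)); after release of (2, 2, 1) the pool is (5, 3, 2)
  run T4 (needs (4, 1, 2), free (5, 3, 2)); after release of (2, 2, 0) the pool is (7, 5, 2)
  run T1 (needs (7, 5, 2), free (7, 5, 2)); after release of (1, 1, 0) the pool is (8, 6, 2)
  run T3 (needs (8, 1, 2), free (8, 6, 2)); after release of (3, 2, 0) the pool is (11, 8, 2)


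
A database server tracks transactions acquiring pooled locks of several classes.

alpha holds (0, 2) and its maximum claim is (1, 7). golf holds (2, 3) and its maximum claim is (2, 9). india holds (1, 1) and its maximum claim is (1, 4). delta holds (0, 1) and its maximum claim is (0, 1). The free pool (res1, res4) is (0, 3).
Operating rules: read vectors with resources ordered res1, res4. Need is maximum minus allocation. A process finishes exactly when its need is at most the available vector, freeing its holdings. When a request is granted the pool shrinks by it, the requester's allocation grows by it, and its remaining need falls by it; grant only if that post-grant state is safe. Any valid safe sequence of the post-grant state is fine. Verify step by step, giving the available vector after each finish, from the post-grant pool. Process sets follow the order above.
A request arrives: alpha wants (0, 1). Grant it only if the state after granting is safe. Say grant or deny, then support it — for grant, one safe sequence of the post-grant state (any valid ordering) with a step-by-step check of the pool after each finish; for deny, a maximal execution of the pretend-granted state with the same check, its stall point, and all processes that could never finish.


GRANT — the state after the grant stays safe, e.g. via delta, india, alpha, golf.
Key observation: even at the reduced pool (0, 2), delta fits immediately, so safety survives the grant.
Verifying the post-grant state step by step:
  pool = (0, 2)
  delta: need (0, 0) fits (0, 2); releases (0, 1), pool now (0, 3)
  india: need (0, 3) fits (0, 3); releases (1, 1), pool now (1, 4)
  alpha: need (1, 4) fits (1, 4); releases (0, 3), pool now (1, 7)
  golf: need (0, 6) fits (1, 7); releases (2, 3), pool now (3, 10)


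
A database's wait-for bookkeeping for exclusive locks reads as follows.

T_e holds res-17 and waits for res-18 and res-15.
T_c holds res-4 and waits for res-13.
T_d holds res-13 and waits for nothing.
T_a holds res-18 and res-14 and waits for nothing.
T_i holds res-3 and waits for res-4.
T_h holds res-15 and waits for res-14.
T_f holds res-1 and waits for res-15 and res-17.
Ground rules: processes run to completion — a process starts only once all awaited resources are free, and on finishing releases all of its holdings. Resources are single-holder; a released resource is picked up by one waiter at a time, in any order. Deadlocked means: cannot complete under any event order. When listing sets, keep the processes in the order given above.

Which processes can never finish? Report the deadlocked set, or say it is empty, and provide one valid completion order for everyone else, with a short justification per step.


No process is deadlocked.
Key observation: the wait graph is acyclic; completion cascades from the unblocked processes through everyone else.
The rest can finish in the order T_d, T_c, T_a, T_i, T_h, T_e, T_f.
Walking it through:
  run T_d (it waits on nothing); releases res-13
  T_c waits on res-13 — all released -> runs and releases res-4
  run T_a (it waits on nothing); releases res-18 and res-14
  T_i waits on res-4 — all released -> runs and releases res-3
  T_h waits on res-14 — all released -> runs and releases res-15
  T_e waits on res-18 and res-15 — all released -> runs and releases res-17
  T_f waits on res-15 and res-17 — all released -> runs and releases res-1


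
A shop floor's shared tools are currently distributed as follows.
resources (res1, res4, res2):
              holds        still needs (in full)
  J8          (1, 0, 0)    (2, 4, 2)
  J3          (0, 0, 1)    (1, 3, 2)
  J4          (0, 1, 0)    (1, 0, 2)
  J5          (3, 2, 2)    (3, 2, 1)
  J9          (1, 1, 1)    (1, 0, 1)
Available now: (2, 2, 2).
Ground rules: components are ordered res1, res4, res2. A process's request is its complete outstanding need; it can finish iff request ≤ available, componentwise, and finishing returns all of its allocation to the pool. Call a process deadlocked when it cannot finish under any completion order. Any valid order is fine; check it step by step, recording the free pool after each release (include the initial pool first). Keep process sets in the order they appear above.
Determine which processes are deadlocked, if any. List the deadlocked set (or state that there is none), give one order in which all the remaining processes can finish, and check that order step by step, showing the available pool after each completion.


The deadlocked set is empty.
Key observation: beginning at J4, releases accumulate fast enough that every process eventually fits.
One completion order for the rest: J4, J9, J3, J8, J5. Walking it through:
  pool = (2, 2, 2)
  run J4 (needs (1, 0, 2), free (2, 2, 2)); after release of (0, 1, 0) the pool is (2, 3, 2)
  run J9 (needs (1, 0, 1), free (2, 3, 2)); after release of (1, 1, 1) the pool is (3, 4, 3)
  run J3 (needs (1, 3, 2), free (3, 4, 3)); after release of (0, 0, 1) the pool is (3, 4, 4)
  run J8 (needs (2, 4, 2), free (3, 4, 4)); after release of (1, 0, 0) the pool is (4, 4, 4)
  run J5 (needs (3, 2, 1), free (4, 4, 4)); after release of (3, 2, 2) the pool is (7, 6, 6)


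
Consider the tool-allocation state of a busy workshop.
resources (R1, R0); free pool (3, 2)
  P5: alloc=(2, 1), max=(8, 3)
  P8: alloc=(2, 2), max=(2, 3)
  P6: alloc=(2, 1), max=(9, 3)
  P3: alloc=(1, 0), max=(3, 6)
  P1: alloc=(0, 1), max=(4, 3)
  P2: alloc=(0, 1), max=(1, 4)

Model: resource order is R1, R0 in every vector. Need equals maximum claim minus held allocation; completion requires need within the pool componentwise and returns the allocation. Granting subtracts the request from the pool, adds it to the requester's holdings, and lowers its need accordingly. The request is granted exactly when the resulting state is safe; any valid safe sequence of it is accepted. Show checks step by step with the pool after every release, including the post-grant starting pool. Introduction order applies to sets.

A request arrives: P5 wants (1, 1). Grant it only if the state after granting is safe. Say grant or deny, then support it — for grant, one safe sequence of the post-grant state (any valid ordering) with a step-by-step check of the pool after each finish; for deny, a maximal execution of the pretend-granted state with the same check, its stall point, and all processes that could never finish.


DENY: after the grant no complete ordering would exist.
Key observation: after P8, P1, P2 the pool peaks at (4, 5), and each blocked process is short somewhere: P5 on R1; P6 on R1; P3 on R0.
After a pretend grant, a maximal execution: P8, P1, P2 — then nothing else fits. Verifying each step:
  pool = (2, 1)
  P8: need (0, 1) fits (2, 1); releases (2, 2), pool now (4, 3)
  P1: need (4, 2) fits (4, 3); releases (0, 1), pool now (4, 4)
  P2: need (1, 3) fits (4, 4); releases (0, 1), pool now (4, 5)
  P5 cannot run: need (5, 1) vs free (4, 5) (insufficient R1)
  P6 cannot run: need (7, 2) vs free (4, 5) (insufficient R1)
  P3 cannot run: need (2, 6) vs free (4, 5) (insufficient R0)
Processes that could never finish after the grant: P5, P6 and P3.


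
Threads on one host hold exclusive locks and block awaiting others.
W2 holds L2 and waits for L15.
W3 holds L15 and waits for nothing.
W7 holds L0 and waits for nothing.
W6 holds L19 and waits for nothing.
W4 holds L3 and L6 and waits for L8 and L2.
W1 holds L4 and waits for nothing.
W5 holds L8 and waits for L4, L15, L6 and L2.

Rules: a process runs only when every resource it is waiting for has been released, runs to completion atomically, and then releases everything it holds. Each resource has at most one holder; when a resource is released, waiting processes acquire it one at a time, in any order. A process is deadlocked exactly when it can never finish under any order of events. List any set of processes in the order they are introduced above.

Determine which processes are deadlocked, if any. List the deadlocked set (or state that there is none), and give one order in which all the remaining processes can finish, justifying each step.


Deadlocked: W4 and W5.
Key observation: nobody on the ring W4 -> W5 -> W4 can start until another member finishes, which never happens; no other process is dragged down with it.
The rest can finish in the order W6, W3, W2, W1, W7.
Verifying each step:
  W6: no waits; runs immediately, freeing L19
  W3: no waits; runs immediately, freeing L15
  W2 waits on L15 — all released -> runs and releases L2
  W1: no waits; runs immediately, freeing L4
  W7: no waits; runs immediately, freeing L0


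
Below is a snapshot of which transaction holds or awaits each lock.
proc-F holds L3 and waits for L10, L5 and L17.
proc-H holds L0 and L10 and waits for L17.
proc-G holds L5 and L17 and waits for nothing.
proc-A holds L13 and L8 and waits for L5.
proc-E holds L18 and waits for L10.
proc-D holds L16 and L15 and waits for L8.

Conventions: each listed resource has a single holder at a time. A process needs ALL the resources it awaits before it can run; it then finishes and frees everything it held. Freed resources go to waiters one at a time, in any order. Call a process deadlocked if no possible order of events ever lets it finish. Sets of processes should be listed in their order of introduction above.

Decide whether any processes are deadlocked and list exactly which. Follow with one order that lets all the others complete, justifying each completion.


Nothing here is deadlocked.
Key observation: although several processes wait, no cycle exists — each chain bottoms out at a free runner.
The rest can finish in the order proc-G, proc-A, proc-H, proc-E, proc-F, proc-D.
Check, step by step:
  proc-G waits on nothing -> runs at once and releases L5 and L17
  proc-A: everything it awaited (L5) is free; runs, freeing L13 and L8
  proc-H: everything it awaited (L17) is free; runs, freeing L0 and L10
  proc-E: everything it awaited (L10) is free; runs, freeing L18
  proc-F: everything it awaited (L10, L5 and L17) is free; runs, freeing L3
  proc-D: everything it awaited (L8) is free; runs, freeing L16 and L15


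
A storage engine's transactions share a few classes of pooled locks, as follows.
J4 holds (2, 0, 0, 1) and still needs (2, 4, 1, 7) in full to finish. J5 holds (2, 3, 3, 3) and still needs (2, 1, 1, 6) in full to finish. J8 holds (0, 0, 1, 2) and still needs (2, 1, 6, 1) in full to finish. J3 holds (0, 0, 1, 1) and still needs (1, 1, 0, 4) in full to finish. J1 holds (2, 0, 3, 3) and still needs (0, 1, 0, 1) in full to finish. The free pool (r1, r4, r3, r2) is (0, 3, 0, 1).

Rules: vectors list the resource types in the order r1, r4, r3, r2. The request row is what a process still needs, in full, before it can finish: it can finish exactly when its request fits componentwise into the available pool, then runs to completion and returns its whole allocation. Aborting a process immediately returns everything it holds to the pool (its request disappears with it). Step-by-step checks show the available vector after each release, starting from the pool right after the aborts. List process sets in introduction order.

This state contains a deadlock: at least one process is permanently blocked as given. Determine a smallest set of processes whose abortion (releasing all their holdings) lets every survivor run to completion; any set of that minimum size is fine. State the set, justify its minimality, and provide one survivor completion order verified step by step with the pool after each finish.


Abort J5.
Key observation: J8 was stuck for good until J5 gave back (2, 3, 3, 3); in the order shown it finishes at step 2.
Why nothing smaller works: aborting no one leaves the state deadlocked as given.
One survivor order: J1, J8, J3, J4. Walking it through (post-abort pool first):
  pool = (2, 6, 3, 4)
  run J1 (needs (0, 1, 0, 1), free (2, 6, 3, 4)); after release of (2, 0, 3, 3) the pool is (4, 6, 6, 7)
  run J8 (needs (2, 1, 6, 1), free (4, 6, 6, 7)); after release of (0, 0, 1, 2) the pool is (4, 6, 7, 9)
  run J3 (needs (1, 1, 0, 4), free (4, 6, 7, 9)); after release of (0, 0, 1, 1) the pool is (4, 6, 8, 10)
  run J4 (needs (2, 4, 1, 7), free (4, 6, 8, 10)); after release of (2, 0, 0, 1) the pool is (6, 6, 8, 11)


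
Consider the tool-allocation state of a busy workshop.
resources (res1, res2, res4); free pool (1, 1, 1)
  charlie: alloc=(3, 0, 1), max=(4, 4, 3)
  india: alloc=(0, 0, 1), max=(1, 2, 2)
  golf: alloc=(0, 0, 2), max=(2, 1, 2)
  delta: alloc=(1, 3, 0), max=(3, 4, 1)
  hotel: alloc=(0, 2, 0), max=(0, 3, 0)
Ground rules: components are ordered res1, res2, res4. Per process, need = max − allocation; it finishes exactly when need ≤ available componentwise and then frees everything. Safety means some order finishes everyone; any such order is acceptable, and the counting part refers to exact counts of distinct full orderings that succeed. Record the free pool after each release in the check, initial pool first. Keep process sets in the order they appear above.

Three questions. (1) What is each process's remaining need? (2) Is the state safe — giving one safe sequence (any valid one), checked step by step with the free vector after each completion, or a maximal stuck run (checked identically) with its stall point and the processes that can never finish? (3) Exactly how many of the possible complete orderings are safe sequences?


(1) Remaining need (order res1, res2, res4):
  charlie: (1, 4, 2)
  india: (1, 2, 1)
  golf: (2, 1, 0)
  delta: (2, 1, 1)
  hotel: (0, 1, 0)
(2) The state is UNSAFE.
Key observation: after hotel, india the pool peaks at (1, 3, 2), and each blocked process is short somewhere: charlie on res2; golf on res1; delta on res1.
A maximal execution: hotel, india — then nothing else fits. Walking it through:
  pool = (1, 1, 1)
  run hotel (needs (0, 1, 0), free (1, 1, 1)); after release of (0, 2, 0) the pool is (1, 3, 1)
  run india (needs (1, 2, 1), free (1, 3, 1)); after release of (0, 0, 1) the pool is (1, 3, 2)
  blocked: charlie wants (1, 4, 2), pool (1, 3, 2) — not enough res2
  blocked: golf wants (2, 1, 0), pool (1, 3, 2) — not enough res1
  blocked: delta wants (2, 1, 1), pool (1, 3, 2) — not enough res1
Never able to finish: charlie, golf and delta.
(3) Exactly 0 of the possible complete orderings are safe sequences.


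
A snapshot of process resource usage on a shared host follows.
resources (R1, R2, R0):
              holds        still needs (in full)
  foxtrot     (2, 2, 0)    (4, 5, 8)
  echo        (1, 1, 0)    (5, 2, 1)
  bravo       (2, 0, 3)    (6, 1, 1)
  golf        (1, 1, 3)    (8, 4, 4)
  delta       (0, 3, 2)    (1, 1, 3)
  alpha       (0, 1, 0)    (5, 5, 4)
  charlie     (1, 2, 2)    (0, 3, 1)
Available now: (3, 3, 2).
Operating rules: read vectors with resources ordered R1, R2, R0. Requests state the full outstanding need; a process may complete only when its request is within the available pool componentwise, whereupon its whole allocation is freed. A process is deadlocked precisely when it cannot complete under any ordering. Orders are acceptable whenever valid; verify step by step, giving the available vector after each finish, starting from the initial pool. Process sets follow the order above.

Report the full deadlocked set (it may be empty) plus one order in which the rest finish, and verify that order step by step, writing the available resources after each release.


Deadlocked: foxtrot, echo, bravo, golf and alpha.
Key observation: after charlie, delta the pool peaks at (4, 8, 6), and each blocked process is short somewhere: foxtrot on R0; echo on R1; bravo on R1; golf on R1; alpha on R1.
The rest can finish in the order charlie, delta. Verifying each step:
  pool = (3, 3, 2)
  charlie needs (0, 3, 1) <= (3, 3, 2) -> finishes; pool += (1, 2, 2) = (4, 5, 4)
  delta needs (1, 1, 3) <= (4, 5, 4) -> finishes; pool += (0, 3, 2) = (4, 8, 6)
None of the blocked processes ever fits:
  blocked: foxtrot wants (4, 5, 8), pool (4, 8, 6) — not enough R0
  blocked: echo wants (5, 2, 1), pool (4, 8, 6) — not enough R1
  blocked: bravo wants (6, 1, 1), pool (4, 8, 6) — not enough R1
  blocked: golf wants (8, 4, 4), pool (4, 8, 6) — not enough R1
  blocked: alpha wants (5, 5, 4), pool (4, 8, 6) — not enough R1


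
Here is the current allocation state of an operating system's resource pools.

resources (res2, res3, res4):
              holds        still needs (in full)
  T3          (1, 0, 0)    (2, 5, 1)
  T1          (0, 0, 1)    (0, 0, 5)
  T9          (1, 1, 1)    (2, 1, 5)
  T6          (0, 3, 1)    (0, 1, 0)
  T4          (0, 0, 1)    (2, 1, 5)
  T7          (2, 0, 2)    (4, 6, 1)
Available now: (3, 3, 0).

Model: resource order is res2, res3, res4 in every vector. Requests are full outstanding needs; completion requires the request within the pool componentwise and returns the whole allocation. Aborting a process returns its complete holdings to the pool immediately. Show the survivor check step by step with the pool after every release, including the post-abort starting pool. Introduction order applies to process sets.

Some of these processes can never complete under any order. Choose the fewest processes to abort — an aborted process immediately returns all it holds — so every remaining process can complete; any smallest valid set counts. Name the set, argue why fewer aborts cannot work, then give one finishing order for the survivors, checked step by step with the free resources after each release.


The answer: abort T1 and T4.
Key observation: T9 was stuck for good until T1 and T4 gave back (0, 0, 2); in the order shown it finishes at step 4.
Why nothing smaller works — every single abort fails: T3 alone leaves T1 blocked (short on res4); T1 alone leaves T9 blocked (short on res4); T9 alone leaves T1 blocked (short on res4); T6 alone leaves T1 blocked (short on res4); T4 alone leaves T1 blocked (short on res4); T7 alone leaves T1 blocked (short on res4).
Survivors finish in the order: T6, T3, T7, T9. Step-by-step check (pool after the aborts first):
  pool = (3, 3, 2)
  T6 needs (0, 1, 0) <= (3, 3, 2) -> finishes; pool += (0, 3, 1) = (3, 6, 3)
  T3 needs (2, 5, 1) <= (3, 6, 3) -> finishes; pool += (1, 0, 0) = (4, 6, 3)
  T7 needs (4, 6, 1) <= (4, 6, 3) -> finishes; pool += (2, 0, 2) = (6, 6, 5)
  T9 needs (2, 1, 5) <= (6, 6, 5) -> finishes; pool += (1, 1, 1) = (7, 7, 6)


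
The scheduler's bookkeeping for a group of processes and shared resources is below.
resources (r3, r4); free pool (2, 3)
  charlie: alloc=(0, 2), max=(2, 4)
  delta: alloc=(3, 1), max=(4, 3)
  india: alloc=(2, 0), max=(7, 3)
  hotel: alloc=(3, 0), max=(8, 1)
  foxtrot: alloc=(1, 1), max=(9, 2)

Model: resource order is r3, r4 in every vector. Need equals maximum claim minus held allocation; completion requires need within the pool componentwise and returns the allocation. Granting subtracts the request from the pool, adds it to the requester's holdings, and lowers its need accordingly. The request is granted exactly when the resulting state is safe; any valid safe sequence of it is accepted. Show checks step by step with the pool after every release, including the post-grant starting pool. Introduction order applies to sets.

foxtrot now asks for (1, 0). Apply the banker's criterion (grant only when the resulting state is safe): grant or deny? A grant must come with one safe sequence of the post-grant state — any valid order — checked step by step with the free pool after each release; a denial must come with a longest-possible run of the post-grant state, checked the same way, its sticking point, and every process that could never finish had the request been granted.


DENY. Granting would leave the state unsafe.
Key observation: r3 is the bottleneck — with delta, charlie done the pool holds (4, 6), short of every remaining need.
On the post-grant state, delta, charlie is a maximal run — nothing extends it. Walking it through:
  pool = (1, 3)
  delta needs (1, 2) <= (1, 3) -> finishes; pool += (3, 1) = (4, 4)
  charlie needs (2, 2) <= (4, 4) -> finishes; pool += (0, 2) = (4, 6)
  blocked: india wants (5, 3), pool (4, 6) — not enough r3
  blocked: hotel wants (5, 1), pool (4, 6) — not enough r3
  blocked: foxtrot wants (7, 1), pool (4, 6) — not enough r3
Had the request been granted, india, hotel and foxtrot could never finish.


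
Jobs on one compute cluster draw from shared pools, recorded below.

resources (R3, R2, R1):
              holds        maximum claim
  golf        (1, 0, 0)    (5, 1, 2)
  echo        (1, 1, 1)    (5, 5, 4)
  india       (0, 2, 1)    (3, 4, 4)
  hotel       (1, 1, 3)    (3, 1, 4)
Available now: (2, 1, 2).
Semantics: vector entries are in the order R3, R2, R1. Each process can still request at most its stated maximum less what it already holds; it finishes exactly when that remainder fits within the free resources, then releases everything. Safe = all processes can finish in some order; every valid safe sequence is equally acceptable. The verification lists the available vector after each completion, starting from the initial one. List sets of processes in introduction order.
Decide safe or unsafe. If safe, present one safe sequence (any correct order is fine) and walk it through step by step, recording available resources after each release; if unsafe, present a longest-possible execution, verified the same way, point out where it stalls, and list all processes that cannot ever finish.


UNSAFE.
Key observation: no order helps: past hotel, india, the free pool tops out at (3, 4, 6), below what each blocked process needs in R3.
Going as far as possible: hotel, india; after that, nothing fits. Check, step by step:
  pool = (2, 1, 2)
  hotel: need (2, 0, 1) fits (2, 1, 2); releases (1, 1, 3), pool now (3, 2, 5)
  india: need (3, 2, 3) fits (3, 2, 5); releases (0, 2, 1), pool now (3, 4, 6)
  blocked: golf wants (4, 1, 2), pool (3, 4, 6) — not enough R3
  blocked: echo wants (4, 4, 3), pool (3, 4, 6) — not enough R3
Never able to finish: golf and echo.


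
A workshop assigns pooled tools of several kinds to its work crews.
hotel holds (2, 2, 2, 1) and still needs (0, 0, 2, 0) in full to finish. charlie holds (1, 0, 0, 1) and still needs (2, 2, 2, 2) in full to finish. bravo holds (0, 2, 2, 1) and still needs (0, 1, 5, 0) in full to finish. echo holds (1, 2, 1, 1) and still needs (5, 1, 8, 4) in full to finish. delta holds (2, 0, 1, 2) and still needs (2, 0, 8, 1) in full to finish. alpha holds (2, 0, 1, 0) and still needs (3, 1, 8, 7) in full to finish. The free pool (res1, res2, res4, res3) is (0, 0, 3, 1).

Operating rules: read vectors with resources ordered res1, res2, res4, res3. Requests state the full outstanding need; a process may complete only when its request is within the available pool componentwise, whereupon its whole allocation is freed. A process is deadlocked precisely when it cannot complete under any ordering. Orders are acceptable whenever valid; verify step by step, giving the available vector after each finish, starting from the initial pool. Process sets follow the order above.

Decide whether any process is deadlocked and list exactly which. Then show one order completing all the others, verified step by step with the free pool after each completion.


The deadlocked set is echo, delta and alpha.
Key observation: hotel, charlie, bravo can finish, but then (3, 4, 7, 4) is all there is, and the blocked group's res4 demands exceed it.
The rest can finish in the order hotel, charlie, bravo. Verifying each step:
  pool = (0, 0, 3, 1)
  hotel needs (0, 0, 2, 0) <= (0, 0, 3, 1) -> finishes; pool += (2, 2, 2, 1) = (2, 2, 5, 2)
  charlie needs (2, 2, 2, 2) <= (2, 2, 5, 2) -> finishes; pool += (1, 0, 0, 1) = (3, 2, 5, 3)
  bravo needs (0, 1, 5, 0) <= (3, 2, 5, 3) -> finishes; pool += (0, 2, 2, 1) = (3, 4, 7, 4)
The blocked processes can never fit:
  echo cannot run: need (5, 1, 8, 4) vs free (3, 4, 7, 4) (insufficient res1 and res4)
  delta cannot run: need (2, 0, 8, 1) vs free (3, 4, 7, 4) (insufficient res4)
  alpha cannot run: need (3, 1, 8, 7) vs free (3, 4, 7, 4) (insufficient res4 and res3)


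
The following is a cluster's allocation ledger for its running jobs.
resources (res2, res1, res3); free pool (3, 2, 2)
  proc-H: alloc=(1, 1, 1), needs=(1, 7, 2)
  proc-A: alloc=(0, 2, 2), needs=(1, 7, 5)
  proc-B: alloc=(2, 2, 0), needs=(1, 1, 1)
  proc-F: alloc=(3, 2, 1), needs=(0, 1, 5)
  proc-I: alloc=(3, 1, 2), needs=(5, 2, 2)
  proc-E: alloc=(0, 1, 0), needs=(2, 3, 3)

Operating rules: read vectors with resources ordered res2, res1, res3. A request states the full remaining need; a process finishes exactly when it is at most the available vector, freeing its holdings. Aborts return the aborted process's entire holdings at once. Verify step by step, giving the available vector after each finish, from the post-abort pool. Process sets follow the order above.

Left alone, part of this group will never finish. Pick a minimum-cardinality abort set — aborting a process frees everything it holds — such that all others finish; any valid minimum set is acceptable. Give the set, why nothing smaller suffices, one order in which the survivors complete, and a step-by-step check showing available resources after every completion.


Minimum abort set: proc-H.
Key observation: proc-F was stuck for good until proc-H gave back (1, 1, 1); in the order shown it finishes at step 4.
Why nothing smaller works: aborting no one leaves the state deadlocked as given.
The survivors complete as proc-B, proc-E, proc-I, proc-F, proc-A. Step-by-step check (starting from the post-abort pool):
  pool = (4, 3, 3)
  proc-B needs (1, 1, 1) <= (4, 3, 3) -> finishes; pool += (2, 2, 0) = (6, 5, 3)
  proc-E needs (2, 3, 3) <= (6, 5, 3) -> finishes; pool += (0, 1, 0) = (6, 6, 3)
  proc-I needs (5, 2, 2) <= (6, 6, 3) -> finishes; pool += (3, 1, 2) = (9, 7, 5)
  proc-F needs (0, 1, 5) <= (9, 7, 5) -> finishes; pool += (3, 2, 1) = (12, 9, 6)
  proc-A needs (1, 7, 5) <= (12, 9, 6) -> finishes; pool += (0, 2, 2) = (12, 11, 8)
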